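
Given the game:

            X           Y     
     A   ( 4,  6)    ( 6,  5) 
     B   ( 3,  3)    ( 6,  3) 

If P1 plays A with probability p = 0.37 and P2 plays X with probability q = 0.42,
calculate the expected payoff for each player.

E[P1] = 4.8954, E[P2] = 3.8954

Work:
E[P1] = p·q·π₁(A,X) + p·(1-q)·π₁(A,Y) + (1-p)·q·π₁(B,X) + (1-p)·(1-q)·π₁(B,Y)
= 0.37·0.42·4 + 0.37·0.58·6 + 0.63·0.42·3 + 0.63·0.58·6
= 4.8954

E[P2] = 3.8954 (similar calculation)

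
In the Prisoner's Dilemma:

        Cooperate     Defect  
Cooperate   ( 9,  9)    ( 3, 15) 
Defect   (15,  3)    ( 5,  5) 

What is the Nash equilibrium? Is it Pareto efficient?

(Defect, Defect) is NE; not Pareto efficient

Work:
Defect dominates Cooperate for both players:
If P2 cooperates: Defect (15) > Cooperate (9)
If P2 defects: Defect (5) > Cooperate (3)
NE: (Defect, Defect) with payoff (5, 5)
But (Cooperate, Cooperate) = (9, 9) Pareto dominates (5, 5)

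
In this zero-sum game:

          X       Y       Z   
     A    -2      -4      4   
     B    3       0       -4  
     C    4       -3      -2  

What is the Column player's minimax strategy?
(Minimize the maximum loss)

Column should play Y, value = 0

Work:
Column player minimizes Row's maximum payoff:
Column X: max payoff to Row = 4
Column Y: max payoff to Row = 0
Column Z: max payoff to Row = 4
Minimum is 0, achieved by column Y.
Minimax strategy: Y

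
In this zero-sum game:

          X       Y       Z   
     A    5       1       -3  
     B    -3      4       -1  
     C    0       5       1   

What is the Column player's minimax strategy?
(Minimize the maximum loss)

Column should play Z, value = 1

Work:
Column player minimizes Row's maximum payoff:
Column X: max payoff to Row = 5
Column Y: max payoff to Row = 5
Column Z: max payoff to Row = 1
Minimum is 1, achieved by column Z.
Minimax strategy: Z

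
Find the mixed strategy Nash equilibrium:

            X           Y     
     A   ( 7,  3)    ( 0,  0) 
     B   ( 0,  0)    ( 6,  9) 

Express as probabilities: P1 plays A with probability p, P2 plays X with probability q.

p = 0.75, q = 0.4615

Work:
Find probabilities that make opponent indifferent:
P2 chooses q to make P1 indifferent between A and B
P1 chooses p to make P2 indifferent between X and Y
Mixed NE: P1 plays (A: 0.75, B: 0.25), P2 plays (X: 0.4615, Y: 0.5385)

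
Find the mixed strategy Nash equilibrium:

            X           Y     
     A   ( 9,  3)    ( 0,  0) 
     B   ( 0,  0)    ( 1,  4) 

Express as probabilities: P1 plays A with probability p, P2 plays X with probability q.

p = 0.5714, q = 0.1

Work:
Find probabilities that make opponent indifferent:
P2 chooses q to make P1 indifferent between A and B
P1 chooses p to make P2 indifferent between X and Y
Mixed NE: P1 plays (A: 0.5714, B: 0.4286), P2 plays (X: 0.1, Y: 0.9)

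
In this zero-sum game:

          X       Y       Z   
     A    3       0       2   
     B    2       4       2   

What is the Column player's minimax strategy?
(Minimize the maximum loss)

Column should play Z, value = 2

Work:
Column player minimizes Row's maximum payoff:
Column X: max payoff to Row = 3
Column Y: max payoff to Row = 4
Column Z: max payoff to Row = 2
Minimum is 2, achieved by column Z.
Minimax strategy: Z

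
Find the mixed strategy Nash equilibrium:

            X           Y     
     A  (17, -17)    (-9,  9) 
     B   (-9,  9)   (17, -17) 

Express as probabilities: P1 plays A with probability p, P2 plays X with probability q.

p = 0.5, q = 0.5

Work:
Find probabilities that make opponent indifferent:
P2 chooses q to make P1 indifferent between A and B
P1 chooses p to make P2 indifferent between X and Y
Mixed NE: P1 plays (A: 0.5, B: 0.5), P2 plays (X: 0.5, Y: 0.5)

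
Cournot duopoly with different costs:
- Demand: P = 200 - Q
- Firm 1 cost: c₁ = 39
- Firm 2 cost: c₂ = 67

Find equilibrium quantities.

q₁* = 63.0, q₂* = 35.0

Work:
Reaction: q₁ = (200 - 39 - q₂)/2
Reaction: q₂ = (200 - 67 - q₁)/2
Solve simultaneously:
q₁* = (200 - 2×39 + 67)/3 = 63.0
q₂* = (200 - 2×67 + 39)/3 = 35.0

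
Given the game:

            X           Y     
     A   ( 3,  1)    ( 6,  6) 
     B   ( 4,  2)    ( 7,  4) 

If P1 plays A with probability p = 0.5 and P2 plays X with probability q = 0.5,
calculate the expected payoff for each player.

E[P1] = 5.0, E[P2] = 3.25

Work:
E[P1] = p·q·π₁(A,X) + p·(1-q)·π₁(A,Y) + (1-p)·q·π₁(B,X) + (1-p)·(1-q)·π₁(B,Y)
= 0.5·0.5·3 + 0.5·0.5·6 + 0.5·0.5·4 + 0.5·0.5·7
= 5.0

E[P2] = 3.25 (similar calculation)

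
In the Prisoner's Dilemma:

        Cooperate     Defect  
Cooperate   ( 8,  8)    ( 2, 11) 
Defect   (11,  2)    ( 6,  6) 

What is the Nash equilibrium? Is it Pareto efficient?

(Defect, Defect) is NE; not Pareto efficient

Work:
Defect dominates Cooperate for both players:
If P2 cooperates: Defect (11) > Cooperate (8)
If P2 defects: Defect (6) > Cooperate (2)
NE: (Defect, Defect) with payoff (6, 6)
But (Cooperate, Cooperate) = (8, 8) Pareto dominates (6, 6)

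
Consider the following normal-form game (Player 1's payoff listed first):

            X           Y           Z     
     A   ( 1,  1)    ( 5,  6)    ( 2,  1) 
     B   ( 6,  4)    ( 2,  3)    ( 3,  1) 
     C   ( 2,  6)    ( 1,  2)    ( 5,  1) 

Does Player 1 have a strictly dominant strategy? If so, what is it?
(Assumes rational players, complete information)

No strictly dominant strategy exists for Player 1

Work:
A strategy strictly dominates another if it gives a strictly higher payoff against every opponent action. Compare each pair of P1's strategies column-by-column:
  A vs B: [1 vs 6, 5 vs 2, 2 vs 3] → A does not strictly dominate B (column X: 1 ≤ 6)
  A vs C: [1 vs 2, 5 vs 1, 2 vs 5] → A does not strictly dominate C (column X: 1 ≤ 2)
  B vs A: [6 vs 1, 2 vs 5, 3 vs 2] → B does not strictly dominate A (column Y: 2 ≤ 5)
  B vs C: [6 vs 2, 2 vs 1, 3 vs 5] → B does not strictly dominate C (column Z: 3 ≤ 5)
  C vs A: [2 vs 1, 1 vs 5, 5 vs 2] → C does not strictly dominate A (column Y: 1 ≤ 5)
  C vs B: [2 vs 6, 1 vs 2, 5 vs 3] → C does not strictly dominate B (column X: 2 ≤ 6)
No single strategy strictly dominates all others → no strictly dominant strategy.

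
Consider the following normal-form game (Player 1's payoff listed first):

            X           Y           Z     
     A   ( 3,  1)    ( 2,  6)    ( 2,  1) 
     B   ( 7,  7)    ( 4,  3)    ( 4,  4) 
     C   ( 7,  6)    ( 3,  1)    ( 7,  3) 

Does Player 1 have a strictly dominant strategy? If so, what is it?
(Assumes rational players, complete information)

No strictly dominant strategy exists for Player 1

Work:
A strategy strictly dominates another if it gives a strictly higher payoff against every opponent action. Compare each pair of P1's strategies column-by-column:
  A vs B: [3 vs 7, 2 vs 4, 2 vs 4] → A does not strictly dominate B (column X: 3 ≤ 7)
  A vs C: [3 vs 7, 2 vs 3, 2 vs 7] → A does not strictly dominate C (column X: 3 ≤ 7)
  B vs A: [7 vs 3, 4 vs 2, 4 vs 2] → B strictly dominates A
  B vs C: [7 vs 7, 4 vs 3, 4 vs 7] → B does not strictly dominate C (column X: 7 ≤ 7)
  C vs A: [7 vs 3, 3 vs 2, 7 vs 2] → C strictly dominates A
  C vs B: [7 vs 7, 3 vs 4, 7 vs 4] → C does not strictly dominate B (column X: 7 ≤ 7)
No single strategy strictly dominates all others → no strictly dominant strategy.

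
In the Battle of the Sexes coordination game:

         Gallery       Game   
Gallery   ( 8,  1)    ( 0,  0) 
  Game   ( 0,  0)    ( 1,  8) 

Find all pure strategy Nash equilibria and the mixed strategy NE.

Pure NE: (Gallery, Gallery) and (Game, Game); Mixed NE: p = 0.8889, q = 0.1111

Work:
Check pure NE:
(Gallery, Gallery): (8, 1) - no unilateral deviation beneficial
(Game, Game): (1, 8) - no unilateral deviation beneficial
Mixed NE: P1 plays Gallery with p = 0.8889, P2 plays Gallery with q = 0.1111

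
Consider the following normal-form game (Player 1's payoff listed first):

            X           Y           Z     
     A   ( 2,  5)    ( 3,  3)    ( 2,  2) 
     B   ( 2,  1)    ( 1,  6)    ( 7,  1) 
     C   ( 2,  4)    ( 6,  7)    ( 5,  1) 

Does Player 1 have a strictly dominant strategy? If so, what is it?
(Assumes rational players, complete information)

No strictly dominant strategy exists for Player 1

Work:
A strategy strictly dominates another if it gives a strictly higher payoff against every opponent action. Compare each pair of P1's strategies column-by-column:
  A vs B: [2 vs 2, 3 vs 1, 2 vs 7] → A does not strictly dominate B (column X: 2 ≤ 2)
  A vs C: [2 vs 2, 3 vs 6, 2 vs 5] → A does not strictly dominate C (column X: 2 ≤ 2)
  B vs A: [2 vs 2, 1 vs 3, 7 vs 2] → B does not strictly dominate A (column X: 2 ≤ 2)
  B vs C: [2 vs 2, 1 vs 6, 7 vs 5] → B does not strictly dominate C (column X: 2 ≤ 2)
  C vs A: [2 vs 2, 6 vs 3, 5 vs 2] → C does not strictly dominate A (column X: 2 ≤ 2)
  C vs B: [2 vs 2, 6 vs 1, 5 vs 7] → C does not strictly dominate B (column X: 2 ≤ 2)
No single strategy strictly dominates all others → no strictly dominant strategy.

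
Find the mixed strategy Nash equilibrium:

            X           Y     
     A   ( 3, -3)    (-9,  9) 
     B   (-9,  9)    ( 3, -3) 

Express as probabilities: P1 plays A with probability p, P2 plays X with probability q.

p = 0.5, q = 0.5

Work:
Find probabilities that make opponent indifferent:
P2 chooses q to make P1 indifferent between A and B
P1 chooses p to make P2 indifferent between X and Y
Mixed NE: P1 plays (A: 0.5, B: 0.5), P2 plays (X: 0.5, Y: 0.5)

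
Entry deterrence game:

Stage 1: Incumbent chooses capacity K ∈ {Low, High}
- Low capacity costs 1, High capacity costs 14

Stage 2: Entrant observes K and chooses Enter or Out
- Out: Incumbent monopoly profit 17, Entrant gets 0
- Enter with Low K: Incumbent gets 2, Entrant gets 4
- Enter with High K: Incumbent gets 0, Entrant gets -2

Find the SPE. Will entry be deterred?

SPE: (High, Enter|Low, Out|High); Entry deterred. Incumbent net profit = 3

Work:
After Low K: Entrant enters (4 > 0)
After High K: Entrant stays out (-2 < 0)
Incumbent: Low → 2−1=1, High → 17−14=3
Incumbent chooses High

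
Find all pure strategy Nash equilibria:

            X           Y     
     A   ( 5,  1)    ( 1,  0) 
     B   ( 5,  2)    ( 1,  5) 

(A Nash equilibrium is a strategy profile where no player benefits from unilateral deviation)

Nash equilibrium: (A, X), (B, Y)

Work:
Best responses:
  P1 vs X: payoffs [5, 5] → best response A/B (payoff 5)
  P1 vs Y: payoffs [1, 1] → best response A/B (payoff 1)
  P2 vs A: payoffs [1, 0] → best response X (payoff 1)
  P2 vs B: payoffs [2, 5] → best response Y (payoff 5)
Mutual best responses: (A,X), (B,Y) → Nash equilibria.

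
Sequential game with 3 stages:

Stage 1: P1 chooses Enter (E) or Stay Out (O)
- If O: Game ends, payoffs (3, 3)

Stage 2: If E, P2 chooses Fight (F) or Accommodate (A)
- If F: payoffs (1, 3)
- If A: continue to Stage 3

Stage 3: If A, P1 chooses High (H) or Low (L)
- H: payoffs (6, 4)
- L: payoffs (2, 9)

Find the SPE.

SPE: (E, A, H); Outcome (6, 4)

Work:
Stage 3: P1 chooses H (6 vs 2)
Stage 2: P2: F->3, A->4 (anticipating H). Choose A
Stage 1: P1: O->3, E->6 (anticipating A, H). Choose E
SPE path: E -> A -> H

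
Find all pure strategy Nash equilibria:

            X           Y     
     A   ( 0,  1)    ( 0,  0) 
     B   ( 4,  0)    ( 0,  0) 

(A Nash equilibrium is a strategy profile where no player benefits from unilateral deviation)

Nash equilibrium: (B, X), (B, Y)

Work:
Best responses:
  P1 vs X: payoffs [0, 4] → best response B (payoff 4)
  P1 vs Y: payoffs [0, 0] → best response A/B (payoff 0)
  P2 vs A: payoffs [1, 0] → best response X (payoff 1)
  P2 vs B: payoffs [0, 0] → best response X/Y (payoff 0)
Mutual best responses: (B,X), (B,Y) → Nash equilibria.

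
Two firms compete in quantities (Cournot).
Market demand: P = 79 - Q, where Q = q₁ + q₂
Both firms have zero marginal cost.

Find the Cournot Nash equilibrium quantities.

q₁* = q₂* = 26.33; P* = 26.33

Work:
Profit: π_i = P·q_i = (a - q_i - q_j)·q_i
FOC: ∂π_i/∂q_i = a - 2q_i - q_j = 0
Reaction function: q_i = (79 - q_j)/2
Symmetry: q* = 79/3 = 26.33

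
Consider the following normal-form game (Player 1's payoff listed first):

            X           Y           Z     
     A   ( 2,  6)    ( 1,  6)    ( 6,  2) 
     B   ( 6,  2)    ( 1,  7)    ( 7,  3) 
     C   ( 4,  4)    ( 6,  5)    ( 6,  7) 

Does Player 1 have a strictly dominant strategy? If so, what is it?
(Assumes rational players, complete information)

No strictly dominant strategy exists for Player 1

Work:
A strategy strictly dominates another if it gives a strictly higher payoff against every opponent action. Compare each pair of P1's strategies column-by-column:
  A vs B: [2 vs 6, 1 vs 1, 6 vs 7] → A does not strictly dominate B (column X: 2 ≤ 6)
  A vs C: [2 vs 4, 1 vs 6, 6 vs 6] → A does not strictly dominate C (column X: 2 ≤ 4)
  B vs A: [6 vs 2, 1 vs 1, 7 vs 6] → B does not strictly dominate A (column Y: 1 ≤ 1)
  B vs C: [6 vs 4, 1 vs 6, 7 vs 6] → B does not strictly dominate C (column Y: 1 ≤ 6)
  C vs A: [4 vs 2, 6 vs 1, 6 vs 6] → C does not strictly dominate A (column Z: 6 ≤ 6)
  C vs B: [4 vs 6, 6 vs 1, 6 vs 7] → C does not strictly dominate B (column X: 4 ≤ 6)
No single strategy strictly dominates all others → no strictly dominant strategy.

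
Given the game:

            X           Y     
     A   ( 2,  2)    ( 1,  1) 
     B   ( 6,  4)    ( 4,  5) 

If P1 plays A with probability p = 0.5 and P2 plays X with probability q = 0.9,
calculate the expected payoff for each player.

E[P1] = 3.85, E[P2] = 3.0

Work:
E[P1] = p·q·π₁(A,X) + p·(1-q)·π₁(A,Y) + (1-p)·q·π₁(B,X) + (1-p)·(1-q)·π₁(B,Y)
= 0.5·0.9·2 + 0.5·0.1·1 + 0.5·0.9·6 + 0.5·0.1·4
= 3.85

E[P2] = 3.0 (similar calculation)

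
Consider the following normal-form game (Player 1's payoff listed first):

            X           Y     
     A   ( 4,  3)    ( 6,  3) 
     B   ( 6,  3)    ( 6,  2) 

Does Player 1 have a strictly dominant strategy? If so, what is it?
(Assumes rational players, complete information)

No strictly dominant strategy exists for Player 1

Work:
A strategy strictly dominates another if it gives a strictly higher payoff against every opponent action. Compare each pair of P1's strategies column-by-column:
  A vs B: [4 vs 6, 6 vs 6] → A does not strictly dominate B (column X: 4 ≤ 6)
  B vs A: [6 vs 4, 6 vs 6] → B does not strictly dominate A (column Y: 6 ≤ 6)
No single strategy strictly dominates all others → no strictly dominant strategy.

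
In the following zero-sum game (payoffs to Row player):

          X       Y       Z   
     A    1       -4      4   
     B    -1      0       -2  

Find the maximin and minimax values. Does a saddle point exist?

Maximin = -2, Minimax = 0, Saddle: False

Work:
Row minimums: [-4, -2] → maximin = -2
Column maximums: [1, 0, 4] → minimax = 0
No saddle point (maximin ≠ minimax). Mixed strategy needed.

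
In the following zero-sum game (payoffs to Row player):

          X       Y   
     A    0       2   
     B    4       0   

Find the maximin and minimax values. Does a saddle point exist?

Maximin = 0, Minimax = 2, Saddle: False

Work:
Row minimums: [0, 0] → maximin = 0
Column maximums: [4, 2] → minimax = 2
No saddle point (maximin ≠ minimax). Mixed strategy needed.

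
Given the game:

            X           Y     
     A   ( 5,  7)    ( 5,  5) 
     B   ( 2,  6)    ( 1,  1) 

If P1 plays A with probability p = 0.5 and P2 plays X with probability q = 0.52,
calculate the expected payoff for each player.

E[P1] = 3.26, E[P2] = 4.82

Work:
E[P1] = p·q·π₁(A,X) + p·(1-q)·π₁(A,Y) + (1-p)·q·π₁(B,X) + (1-p)·(1-q)·π₁(B,Y)
= 0.5·0.52·5 + 0.5·0.48·5 + 0.5·0.52·2 + 0.5·0.48·1
= 3.26

E[P2] = 4.82 (similar calculation)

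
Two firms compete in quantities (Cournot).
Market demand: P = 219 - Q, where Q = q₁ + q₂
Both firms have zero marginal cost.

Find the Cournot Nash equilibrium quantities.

q₁* = q₂* = 73.0; P* = 73.0

Work:
Profit: π_i = P·q_i = (a - q_i - q_j)·q_i
FOC: ∂π_i/∂q_i = a - 2q_i - q_j = 0
Reaction function: q_i = (219 - q_j)/2
Symmetry: q* = 219/3 = 73.0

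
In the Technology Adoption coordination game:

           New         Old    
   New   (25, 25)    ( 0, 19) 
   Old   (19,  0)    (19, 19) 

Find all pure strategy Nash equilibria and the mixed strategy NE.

Pure NE: (New, New) and (Old, Old); Mixed NE: p = 0.76, q = 0.76

Work:
Check pure NE:
(New, New): (25, 25) - no unilateral deviation beneficial
(Old, Old): (19, 19) - no unilateral deviation beneficial
Mixed NE: P1 plays New with p = 0.76, P2 plays New with q = 0.76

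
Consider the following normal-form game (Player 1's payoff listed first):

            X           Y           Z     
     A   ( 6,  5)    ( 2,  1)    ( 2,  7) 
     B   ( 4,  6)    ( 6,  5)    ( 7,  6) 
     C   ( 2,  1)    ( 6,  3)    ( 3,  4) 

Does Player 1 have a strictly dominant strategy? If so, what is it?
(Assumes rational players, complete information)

No strictly dominant strategy exists for Player 1

Work:
A strategy strictly dominates another if it gives a strictly higher payoff against every opponent action. Compare each pair of P1's strategies column-by-column:
  A vs B: [6 vs 4, 2 vs 6, 2 vs 7] → A does not strictly dominate B (column Y: 2 ≤ 6)
  A vs C: [6 vs 2, 2 vs 6, 2 vs 3] → A does not strictly dominate C (column Y: 2 ≤ 6)
  B vs A: [4 vs 6, 6 vs 2, 7 vs 2] → B does not strictly dominate A (column X: 4 ≤ 6)
  B vs C: [4 vs 2, 6 vs 6, 7 vs 3] → B does not strictly dominate C (column Y: 6 ≤ 6)
  C vs A: [2 vs 6, 6 vs 2, 3 vs 2] → C does not strictly dominate A (column X: 2 ≤ 6)
  C vs B: [2 vs 4, 6 vs 6, 3 vs 7] → C does not strictly dominate B (column X: 2 ≤ 4)
No single strategy strictly dominates all others → no strictly dominant strategy.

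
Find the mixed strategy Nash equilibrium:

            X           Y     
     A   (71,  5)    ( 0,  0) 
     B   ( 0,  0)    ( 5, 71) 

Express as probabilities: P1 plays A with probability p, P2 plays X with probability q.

p = 0.9342, q = 0.0658

Work:
Find probabilities that make opponent indifferent:
P2 chooses q to make P1 indifferent between A and B
P1 chooses p to make P2 indifferent between X and Y
Mixed NE: P1 plays (A: 0.9342, B: 0.0658), P2 plays (X: 0.0658, Y: 0.9342)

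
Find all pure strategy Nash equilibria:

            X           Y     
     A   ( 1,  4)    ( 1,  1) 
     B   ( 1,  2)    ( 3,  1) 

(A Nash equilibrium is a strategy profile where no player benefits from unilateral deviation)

Nash equilibrium: (A, X), (B, X)

Work:
Best responses:
  P1 vs X: payoffs [1, 1] → best response A/B (payoff 1)
  P1 vs Y: payoffs [1, 3] → best response B (payoff 3)
  P2 vs A: payoffs [4, 1] → best response X (payoff 4)
  P2 vs B: payoffs [2, 1] → best response X (payoff 2)
Mutual best responses: (A,X), (B,X) → Nash equilibria.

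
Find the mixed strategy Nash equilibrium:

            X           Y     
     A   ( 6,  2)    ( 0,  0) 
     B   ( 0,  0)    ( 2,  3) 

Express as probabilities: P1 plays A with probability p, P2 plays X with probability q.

p = 0.6, q = 0.25

Work:
Find probabilities that make opponent indifferent:
P2 chooses q to make P1 indifferent between A and B
P1 chooses p to make P2 indifferent between X and Y
Mixed NE: P1 plays (A: 0.6, B: 0.4), P2 plays (X: 0.25, Y: 0.75)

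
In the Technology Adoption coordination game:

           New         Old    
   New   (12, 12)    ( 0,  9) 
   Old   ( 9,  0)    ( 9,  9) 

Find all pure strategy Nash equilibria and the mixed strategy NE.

Pure NE: (New, New) and (Old, Old); Mixed NE: p = 0.75, q = 0.75

Work:
Check pure NE:
(New, New): (12, 12) - no unilateral deviation beneficial
(Old, Old): (9, 9) - no unilateral deviation beneficial
Mixed NE: P1 plays New with p = 0.75, P2 plays New with q = 0.75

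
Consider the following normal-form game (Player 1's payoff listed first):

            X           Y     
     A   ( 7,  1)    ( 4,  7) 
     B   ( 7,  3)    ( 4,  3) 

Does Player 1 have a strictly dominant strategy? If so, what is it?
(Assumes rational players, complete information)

No strictly dominant strategy exists for Player 1

Work:
A strategy strictly dominates another if it gives a strictly higher payoff against every opponent action. Compare each pair of P1's strategies column-by-column:
  A vs B: [7 vs 7, 4 vs 4] → A does not strictly dominate B (column X: 7 ≤ 7)
  B vs A: [7 vs 7, 4 vs 4] → B does not strictly dominate A (column X: 7 ≤ 7)
No single strategy strictly dominates all others → no strictly dominant strategy.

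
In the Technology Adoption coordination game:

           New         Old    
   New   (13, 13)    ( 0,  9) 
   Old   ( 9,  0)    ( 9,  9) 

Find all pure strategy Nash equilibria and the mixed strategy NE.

Pure NE: (New, New) and (Old, Old); Mixed NE: p = 0.6923, q = 0.6923

Work:
Check pure NE:
(New, New): (13, 13) - no unilateral deviation beneficial
(Old, Old): (9, 9) - no unilateral deviation beneficial
Mixed NE: P1 plays New with p = 0.6923, P2 plays New with q = 0.6923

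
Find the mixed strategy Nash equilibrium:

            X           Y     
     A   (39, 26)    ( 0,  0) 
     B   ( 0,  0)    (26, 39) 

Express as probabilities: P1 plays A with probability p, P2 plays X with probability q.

p = 0.6, q = 0.4

Work:
Find probabilities that make opponent indifferent:
P2 chooses q to make P1 indifferent between A and B
P1 chooses p to make P2 indifferent between X and Y
Mixed NE: P1 plays (A: 0.6, B: 0.4), P2 plays (X: 0.4, Y: 0.6)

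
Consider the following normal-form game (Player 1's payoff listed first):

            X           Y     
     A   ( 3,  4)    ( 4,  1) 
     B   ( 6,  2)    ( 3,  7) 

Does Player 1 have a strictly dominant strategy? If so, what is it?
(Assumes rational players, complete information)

No strictly dominant strategy exists for Player 1

Work:
A strategy strictly dominates another if it gives a strictly higher payoff against every opponent action. Compare each pair of P1's strategies column-by-column:
  A vs B: [3 vs 6, 4 vs 3] → A does not strictly dominate B (column X: 3 ≤ 6)
  B vs A: [6 vs 3, 3 vs 4] → B does not strictly dominate A (column Y: 3 ≤ 4)
No single strategy strictly dominates all others → no strictly dominant strategy.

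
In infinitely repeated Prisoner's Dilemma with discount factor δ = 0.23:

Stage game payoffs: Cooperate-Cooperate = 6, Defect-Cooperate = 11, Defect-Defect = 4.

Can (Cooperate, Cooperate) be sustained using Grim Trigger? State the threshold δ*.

δ* = 0.7143; since δ = 0.23 < 0.7143, cooperation cannot be sustained

Work:
For Grim Trigger:
Cooperate forever: 6/(1-δ)
Defect then punished: 11 + 4·δ/(1-δ)
Need: 6/(1-δ) ≥ 11 + 4·δ/(1-δ)
Solving: δ ≥ (T-R)/(T-P) = (11-6)/(11-4) = 0.7143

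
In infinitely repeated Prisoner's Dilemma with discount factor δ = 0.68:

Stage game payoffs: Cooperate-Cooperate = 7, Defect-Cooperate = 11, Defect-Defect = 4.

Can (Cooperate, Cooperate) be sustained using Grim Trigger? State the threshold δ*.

δ* = 0.5714; since δ = 0.68 ≥ 0.5714, cooperation can be sustained

Work:
For Grim Trigger:
Cooperate forever: 7/(1-δ)
Defect then punished: 11 + 4·δ/(1-δ)
Need: 7/(1-δ) ≥ 11 + 4·δ/(1-δ)
Solving: δ ≥ (T-R)/(T-P) = (11-7)/(11-4) = 0.5714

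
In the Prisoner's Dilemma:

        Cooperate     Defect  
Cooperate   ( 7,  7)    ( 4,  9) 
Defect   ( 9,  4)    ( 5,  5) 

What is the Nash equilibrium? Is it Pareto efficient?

(Defect, Defect) is NE; not Pareto efficient

Work:
Defect dominates Cooperate for both players:
If P2 cooperates: Defect (9) > Cooperate (7)
If P2 defects: Defect (5) > Cooperate (4)
NE: (Defect, Defect) with payoff (5, 5)
But (Cooperate, Cooperate) = (7, 7) Pareto dominates (5, 5)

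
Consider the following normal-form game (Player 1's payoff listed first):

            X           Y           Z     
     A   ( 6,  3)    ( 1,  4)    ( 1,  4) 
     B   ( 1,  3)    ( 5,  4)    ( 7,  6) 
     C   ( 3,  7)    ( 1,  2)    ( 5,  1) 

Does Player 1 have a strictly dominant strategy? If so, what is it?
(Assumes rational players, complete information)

No strictly dominant strategy exists for Player 1

Work:
A strategy strictly dominates another if it gives a strictly higher payoff against every opponent action. Compare each pair of P1's strategies column-by-column:
  A vs B: [6 vs 1, 1 vs 5, 1 vs 7] → A does not strictly dominate B (column Y: 1 ≤ 5)
  A vs C: [6 vs 3, 1 vs 1, 1 vs 5] → A does not strictly dominate C (column Y: 1 ≤ 1)
  B vs A: [1 vs 6, 5 vs 1, 7 vs 1] → B does not strictly dominate A (column X: 1 ≤ 6)
  B vs C: [1 vs 3, 5 vs 1, 7 vs 5] → B does not strictly dominate C (column X: 1 ≤ 3)
  C vs A: [3 vs 6, 1 vs 1, 5 vs 1] → C does not strictly dominate A (column X: 3 ≤ 6)
  C vs B: [3 vs 1, 1 vs 5, 5 vs 7] → C does not strictly dominate B (column Y: 1 ≤ 5)
No single strategy strictly dominates all others → no strictly dominant strategy.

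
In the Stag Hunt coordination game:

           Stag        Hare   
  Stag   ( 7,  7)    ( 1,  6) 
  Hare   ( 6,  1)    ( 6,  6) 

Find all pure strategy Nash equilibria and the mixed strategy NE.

Pure NE: (Stag, Stag) and (Hare, Hare); Mixed NE: p = 0.8333, q = 0.8333

Work:
Check pure NE:
(Stag, Stag): (7, 7) - no unilateral deviation beneficial
(Hare, Hare): (6, 6) - no unilateral deviation beneficial
Mixed NE: P1 plays Stag with p = 0.8333, P2 plays Stag with q = 0.8333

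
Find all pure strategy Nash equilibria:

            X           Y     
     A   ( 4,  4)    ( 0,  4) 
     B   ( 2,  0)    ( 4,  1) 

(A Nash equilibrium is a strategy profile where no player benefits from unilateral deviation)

Nash equilibrium: (A, X), (B, Y)

Work:
Best responses:
  P1 vs X: payoffs [4, 2] → best response A (payoff 4)
  P1 vs Y: payoffs [0, 4] → best response B (payoff 4)
  P2 vs A: payoffs [4, 4] → best response X/Y (payoff 4)
  P2 vs B: payoffs [0, 1] → best response Y (payoff 1)
Mutual best responses: (A,X), (B,Y) → Nash equilibria.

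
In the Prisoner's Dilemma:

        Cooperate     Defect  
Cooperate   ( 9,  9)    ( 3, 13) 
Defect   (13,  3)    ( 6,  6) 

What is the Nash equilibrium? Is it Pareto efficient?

(Defect, Defect) is NE; not Pareto efficient

Work:
Defect dominates Cooperate for both players:
If P2 cooperates: Defect (13) > Cooperate (9)
If P2 defects: Defect (6) > Cooperate (3)
NE: (Defect, Defect) with payoff (6, 6)
But (Cooperate, Cooperate) = (9, 9) Pareto dominates (6, 6)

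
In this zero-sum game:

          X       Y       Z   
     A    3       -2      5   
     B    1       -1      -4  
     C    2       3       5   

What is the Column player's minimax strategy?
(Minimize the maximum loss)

Column should play X or Y (all achieve the minimum), value = 3

Work:
Column player minimizes Row's maximum payoff:
Column X: max payoff to Row = 3
Column Y: max payoff to Row = 3
Column Z: max payoff to Row = 5
Minimum is 3, achieved by columns X, Y (tied).
Each of X or Y is a minimax strategy.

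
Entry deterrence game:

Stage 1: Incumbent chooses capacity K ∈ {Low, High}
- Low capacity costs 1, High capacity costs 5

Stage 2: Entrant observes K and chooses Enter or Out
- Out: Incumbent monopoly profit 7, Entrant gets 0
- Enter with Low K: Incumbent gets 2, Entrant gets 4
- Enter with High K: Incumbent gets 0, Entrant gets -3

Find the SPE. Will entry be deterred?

SPE: (High, Enter|Low, Out|High); Entry deterred. Incumbent net profit = 2

Work:
After Low K: Entrant enters (4 > 0)
After High K: Entrant stays out (-3 < 0)
Incumbent: Low → 2−1=1, High → 7−5=2
Incumbent chooses High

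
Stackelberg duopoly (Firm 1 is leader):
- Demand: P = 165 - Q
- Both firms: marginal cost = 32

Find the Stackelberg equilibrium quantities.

q₁* (leader) = 66.5, q₂* (follower) = 33.25

Work:
Follower's reaction: q₂ = (a - c - q₁)/2
Leader substitutes: π₁ = q₁·(a - q₁ - (a-c-q₁)/2 - c)
FOC: q₁* = (165 - 32)/2 = 66.50
Then: q₂* = (165 - 32 - 66.5)/2 = 33.25
Leader has first-mover advantage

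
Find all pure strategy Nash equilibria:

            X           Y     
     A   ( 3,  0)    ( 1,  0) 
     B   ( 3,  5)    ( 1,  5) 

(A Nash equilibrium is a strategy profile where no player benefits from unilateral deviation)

Nash equilibrium: (A, X), (A, Y), (B, X), (B, Y)

Work:
Best responses:
  P1 vs X: payoffs [3, 3] → best response A/B (payoff 3)
  P1 vs Y: payoffs [1, 1] → best response A/B (payoff 1)
  P2 vs A: payoffs [0, 0] → best response X/Y (payoff 0)
  P2 vs B: payoffs [5, 5] → best response X/Y (payoff 5)
Mutual best responses: (A,X), (A,Y), (B,X), (B,Y) → Nash equilibria.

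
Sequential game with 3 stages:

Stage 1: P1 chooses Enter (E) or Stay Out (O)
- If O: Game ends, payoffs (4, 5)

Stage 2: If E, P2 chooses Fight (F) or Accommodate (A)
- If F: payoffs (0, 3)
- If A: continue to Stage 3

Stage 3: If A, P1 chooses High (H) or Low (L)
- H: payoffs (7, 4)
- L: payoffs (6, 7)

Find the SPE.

SPE: (E, A, H); Outcome (7, 4)

Work:
Stage 3: P1 chooses H (7 vs 6)
Stage 2: P2: F->3, A->4 (anticipating H). Choose A
Stage 1: P1: O->4, E->7 (anticipating A, H). Choose E
SPE path: E -> A -> H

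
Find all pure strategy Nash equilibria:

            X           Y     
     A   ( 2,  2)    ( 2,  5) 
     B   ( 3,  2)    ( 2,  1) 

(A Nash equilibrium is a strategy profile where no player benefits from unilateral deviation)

Nash equilibrium: (A, Y), (B, X)

Work:
Best responses:
  P1 vs X: payoffs [2, 3] → best response B (payoff 3)
  P1 vs Y: payoffs [2, 2] → best response A/B (payoff 2)
  P2 vs A: payoffs [2, 5] → best response Y (payoff 5)
  P2 vs B: payoffs [2, 1] → best response X (payoff 2)
Mutual best responses: (A,Y), (B,X) → Nash equilibria.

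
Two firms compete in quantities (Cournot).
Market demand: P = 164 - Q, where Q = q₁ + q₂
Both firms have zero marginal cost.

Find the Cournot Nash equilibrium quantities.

q₁* = q₂* = 54.67; P* = 54.67

Work:
Profit: π_i = P·q_i = (a - q_i - q_j)·q_i
FOC: ∂π_i/∂q_i = a - 2q_i - q_j = 0
Reaction function: q_i = (164 - q_j)/2
Symmetry: q* = 164/3 = 54.67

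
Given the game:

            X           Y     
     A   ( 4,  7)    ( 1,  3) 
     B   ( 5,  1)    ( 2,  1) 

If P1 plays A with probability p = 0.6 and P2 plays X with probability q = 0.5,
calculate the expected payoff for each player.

E[P1] = 2.9, E[P2] = 3.4

Work:
E[P1] = p·q·π₁(A,X) + p·(1-q)·π₁(A,Y) + (1-p)·q·π₁(B,X) + (1-p)·(1-q)·π₁(B,Y)
= 0.6·0.5·4 + 0.6·0.5·1 + 0.4·0.5·5 + 0.4·0.5·2
= 2.9

E[P2] = 3.4 (similar calculation)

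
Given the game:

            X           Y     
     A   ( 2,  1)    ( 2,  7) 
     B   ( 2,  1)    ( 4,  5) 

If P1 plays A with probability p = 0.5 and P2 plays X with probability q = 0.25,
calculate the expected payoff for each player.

E[P1] = 2.75, E[P2] = 4.75

Work:
E[P1] = p·q·π₁(A,X) + p·(1-q)·π₁(A,Y) + (1-p)·q·π₁(B,X) + (1-p)·(1-q)·π₁(B,Y)
= 0.5·0.25·2 + 0.5·0.75·2 + 0.5·0.25·2 + 0.5·0.75·4
= 2.75

E[P2] = 4.75 (similar calculation)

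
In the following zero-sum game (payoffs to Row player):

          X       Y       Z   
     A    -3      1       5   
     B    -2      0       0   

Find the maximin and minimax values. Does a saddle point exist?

Maximin = -2, Minimax = -2, Saddle: True

Work:
Row minimums: [-3, -2] → maximin = -2
Column maximums: [-2, 1, 5] → minimax = -2
Saddle point exists! Game value = -2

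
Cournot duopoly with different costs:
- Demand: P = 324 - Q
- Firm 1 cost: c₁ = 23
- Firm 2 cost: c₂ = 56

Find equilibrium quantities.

q₁* = 111.33, q₂* = 78.33

Work:
Reaction: q₁ = (324 - 23 - q₂)/2
Reaction: q₂ = (324 - 56 - q₁)/2
Solve simultaneously:
q₁* = (324 - 2×23 + 56)/3 = 111.33
q₂* = (324 - 2×56 + 23)/3 = 78.33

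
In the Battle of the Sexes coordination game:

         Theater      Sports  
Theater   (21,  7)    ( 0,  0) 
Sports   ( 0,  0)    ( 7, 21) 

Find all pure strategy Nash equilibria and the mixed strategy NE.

Pure NE: (Theater, Theater) and (Sports, Sports); Mixed NE: p = 0.75, q = 0.25

Work:
Check pure NE:
(Theater, Theater): (21, 7) - no unilateral deviation beneficial
(Sports, Sports): (7, 21) - no unilateral deviation beneficial
Mixed NE: P1 plays Theater with p = 0.75, P2 plays Theater with q = 0.25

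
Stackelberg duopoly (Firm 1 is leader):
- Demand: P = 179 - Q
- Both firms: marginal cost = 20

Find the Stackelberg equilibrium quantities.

q₁* (leader) = 79.5, q₂* (follower) = 39.75

Work:
Follower's reaction: q₂ = (a - c - q₁)/2
Leader substitutes: π₁ = q₁·(a - q₁ - (a-c-q₁)/2 - c)
FOC: q₁* = (179 - 20)/2 = 79.50
Then: q₂* = (179 - 20 - 79.5)/2 = 39.75
Leader has first-mover advantage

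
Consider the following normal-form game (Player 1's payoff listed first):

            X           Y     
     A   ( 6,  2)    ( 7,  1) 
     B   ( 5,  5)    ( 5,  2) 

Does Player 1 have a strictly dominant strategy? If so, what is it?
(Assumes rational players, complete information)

Yes, Player 1's strictly dominant strategy is A

Work:
A strategy strictly dominates another if it gives a strictly higher payoff against every opponent action. Compare each pair of P1's strategies column-by-column:
  A vs B: [6 vs 5, 7 vs 5] → A strictly dominates B
  B vs A: [5 vs 6, 5 vs 7] → B does not strictly dominate A (column X: 5 ≤ 6)
A strictly dominates every other strategy → strictly dominant.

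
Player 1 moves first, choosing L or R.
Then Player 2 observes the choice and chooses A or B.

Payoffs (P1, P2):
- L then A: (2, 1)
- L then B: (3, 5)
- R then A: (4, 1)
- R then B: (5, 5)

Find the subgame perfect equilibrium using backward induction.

P1 plays R, P2 plays B after L and B after R; Payoff (5, 5)

Work:
Backward induction:
After L: P2 chooses B → P1 gets 3
After R: P2 chooses B → P1 gets 5
P1 chooses R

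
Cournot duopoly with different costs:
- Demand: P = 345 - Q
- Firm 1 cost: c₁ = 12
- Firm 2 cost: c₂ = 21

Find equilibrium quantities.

q₁* = 114.0, q₂* = 105.0

Work:
Reaction: q₁ = (345 - 12 - q₂)/2
Reaction: q₂ = (345 - 21 - q₁)/2
Solve simultaneously:
q₁* = (345 - 2×12 + 21)/3 = 114.0
q₂* = (345 - 2×21 + 12)/3 = 105.0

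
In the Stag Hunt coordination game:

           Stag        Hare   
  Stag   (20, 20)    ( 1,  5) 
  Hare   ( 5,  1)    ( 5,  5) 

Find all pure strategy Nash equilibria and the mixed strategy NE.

Pure NE: (Stag, Stag) and (Hare, Hare); Mixed NE: p = 0.2105, q = 0.2105

Work:
Check pure NE:
(Stag, Stag): (20, 20) - no unilateral deviation beneficial
(Hare, Hare): (5, 5) - no unilateral deviation beneficial
Mixed NE: P1 plays Stag with p = 0.2105, P2 plays Stag with q = 0.2105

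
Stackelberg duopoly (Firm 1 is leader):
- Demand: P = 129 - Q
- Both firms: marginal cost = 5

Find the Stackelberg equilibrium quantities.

q₁* (leader) = 62.0, q₂* (follower) = 31.0

Work:
Follower's reaction: q₂ = (a - c - q₁)/2
Leader substitutes: π₁ = q₁·(a - q₁ - (a-c-q₁)/2 - c)
FOC: q₁* = (129 - 5)/2 = 62.00
Then: q₂* = (129 - 5 - 62.0)/2 = 31.00
Leader has first-mover advantage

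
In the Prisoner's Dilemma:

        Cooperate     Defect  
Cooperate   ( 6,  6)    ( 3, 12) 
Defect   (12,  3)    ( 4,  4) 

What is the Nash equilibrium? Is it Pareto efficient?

(Defect, Defect) is NE; not Pareto efficient

Work:
Defect dominates Cooperate for both players:
If P2 cooperates: Defect (12) > Cooperate (6)
If P2 defects: Defect (4) > Cooperate (3)
NE: (Defect, Defect) with payoff (4, 4)
But (Cooperate, Cooperate) = (6, 6) Pareto dominates (4, 4)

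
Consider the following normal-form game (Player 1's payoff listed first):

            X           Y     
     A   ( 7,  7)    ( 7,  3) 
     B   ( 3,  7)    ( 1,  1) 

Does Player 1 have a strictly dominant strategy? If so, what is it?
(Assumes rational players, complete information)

Yes, Player 1's strictly dominant strategy is A

Work:
A strategy strictly dominates another if it gives a strictly higher payoff against every opponent action. Compare each pair of P1's strategies column-by-column:
  A vs B: [7 vs 3, 7 vs 1] → A strictly dominates B
  B vs A: [3 vs 7, 1 vs 7] → B does not strictly dominate A (column X: 3 ≤ 7)
A strictly dominates every other strategy → strictly dominant.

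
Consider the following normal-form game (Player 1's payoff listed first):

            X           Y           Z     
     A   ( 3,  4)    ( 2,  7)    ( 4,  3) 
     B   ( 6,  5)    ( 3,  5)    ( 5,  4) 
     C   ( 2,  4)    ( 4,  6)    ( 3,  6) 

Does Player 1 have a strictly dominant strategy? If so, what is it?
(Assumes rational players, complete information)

No strictly dominant strategy exists for Player 1

Work:
A strategy strictly dominates another if it gives a strictly higher payoff against every opponent action. Compare each pair of P1's strategies column-by-column:
  A vs B: [3 vs 6, 2 vs 3, 4 vs 5] → A does not strictly dominate B (column X: 3 ≤ 6)
  A vs C: [3 vs 2, 2 vs 4, 4 vs 3] → A does not strictly dominate C (column Y: 2 ≤ 4)
  B vs A: [6 vs 3, 3 vs 2, 5 vs 4] → B strictly dominates A
  B vs C: [6 vs 2, 3 vs 4, 5 vs 3] → B does not strictly dominate C (column Y: 3 ≤ 4)
  C vs A: [2 vs 3, 4 vs 2, 3 vs 4] → C does not strictly dominate A (column X: 2 ≤ 3)
  C vs B: [2 vs 6, 4 vs 3, 3 vs 5] → C does not strictly dominate B (column X: 2 ≤ 6)
No single strategy strictly dominates all others → no strictly dominant strategy.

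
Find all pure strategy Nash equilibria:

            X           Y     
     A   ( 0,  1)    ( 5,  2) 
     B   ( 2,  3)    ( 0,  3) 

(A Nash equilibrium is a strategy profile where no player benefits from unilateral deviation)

Nash equilibrium: (A, Y), (B, X)

Work:
Best responses:
  P1 vs X: payoffs [0, 2] → best response B (payoff 2)
  P1 vs Y: payoffs [5, 0] → best response A (payoff 5)
  P2 vs A: payoffs [1, 2] → best response Y (payoff 2)
  P2 vs B: payoffs [3, 3] → best response X/Y (payoff 3)
Mutual best responses: (A,Y), (B,X) → Nash equilibria.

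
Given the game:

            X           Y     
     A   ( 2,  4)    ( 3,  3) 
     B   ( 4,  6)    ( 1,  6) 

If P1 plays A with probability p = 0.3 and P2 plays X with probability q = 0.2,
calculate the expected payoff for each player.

E[P1] = 1.96, E[P2] = 5.16

Work:
E[P1] = p·q·π₁(A,X) + p·(1-q)·π₁(A,Y) + (1-p)·q·π₁(B,X) + (1-p)·(1-q)·π₁(B,Y)
= 0.3·0.2·2 + 0.3·0.8·3 + 0.7·0.2·4 + 0.7·0.8·1
= 1.96

E[P2] = 5.16 (similar calculation)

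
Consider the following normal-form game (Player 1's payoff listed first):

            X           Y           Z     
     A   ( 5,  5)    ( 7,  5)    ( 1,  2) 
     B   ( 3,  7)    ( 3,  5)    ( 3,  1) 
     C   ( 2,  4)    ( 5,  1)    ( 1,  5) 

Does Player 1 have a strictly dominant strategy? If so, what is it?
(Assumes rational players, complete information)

No strictly dominant strategy exists for Player 1

Work:
A strategy strictly dominates another if it gives a strictly higher payoff against every opponent action. Compare each pair of P1's strategies column-by-column:
  A vs B: [5 vs 3, 7 vs 3, 1 vs 3] → A does not strictly dominate B (column Z: 1 ≤ 3)
  A vs C: [5 vs 2, 7 vs 5, 1 vs 1] → A does not strictly dominate C (column Z: 1 ≤ 1)
  B vs A: [3 vs 5, 3 vs 7, 3 vs 1] → B does not strictly dominate A (column X: 3 ≤ 5)
  B vs C: [3 vs 2, 3 vs 5, 3 vs 1] → B does not strictly dominate C (column Y: 3 ≤ 5)
  C vs A: [2 vs 5, 5 vs 7, 1 vs 1] → C does not strictly dominate A (column X: 2 ≤ 5)
  C vs B: [2 vs 3, 5 vs 3, 1 vs 3] → C does not strictly dominate B (column X: 2 ≤ 3)
No single strategy strictly dominates all others → no strictly dominant strategy.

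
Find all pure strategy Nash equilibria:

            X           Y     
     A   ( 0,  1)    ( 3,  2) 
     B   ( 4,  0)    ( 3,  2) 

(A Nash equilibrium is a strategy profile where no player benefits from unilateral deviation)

Nash equilibrium: (A, Y), (B, Y)

Work:
Best responses:
  P1 vs X: payoffs [0, 4] → best response B (payoff 4)
  P1 vs Y: payoffs [3, 3] → best response A/B (payoff 3)
  P2 vs A: payoffs [1, 2] → best response Y (payoff 2)
  P2 vs B: payoffs [0, 2] → best response Y (payoff 2)
Mutual best responses: (A,Y), (B,Y) → Nash equilibria.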